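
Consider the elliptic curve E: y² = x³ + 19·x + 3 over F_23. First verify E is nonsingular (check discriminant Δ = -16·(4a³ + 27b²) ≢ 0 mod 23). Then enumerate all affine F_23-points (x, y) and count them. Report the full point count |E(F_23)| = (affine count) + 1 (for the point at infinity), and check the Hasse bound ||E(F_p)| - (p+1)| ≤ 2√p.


Affine points = {(0, 7), (0, 16), (1, 0), (2, 7), (2, 16), (3, 8), (3, 15), (5, 4), (5, 19), (8, 0), (9, 11), (9, 12), (11, 5), (11, 18), (12, 2), (12, 21), (13, 3), (13, 20), (14, 0), (15, 11), (15, 12), (17, 8), (17, 15), (18, 6), (18, 17), (19, 1), (19, 22), (21, 7), (21, 16), (22, 11), (22, 12)}; affine count = 31; |E(F_23)| = 32.

Discriminant check: Δ ∝ 4a³ + 27b² = 4·19³ + 27·3² = 4·6859 + 27·9 ≡ 10 (mod 23). Nonzero ⇒ E is nonsingular.
For each x ∈ F_23, compute rhs = x³ + 19·x + 3 mod 23, then count y ∈ F_23 with y² ≡ rhs.
  x = 0: rhs = 3, matching y values: 7, 16 (2 points).
  x = 1: rhs = 0, matching y values: 0 (1 points).
  x = 2: rhs = 3, matching y values: 7, 16 (2 points).
  x = 3: rhs = 18, matching y values: 8, 15 (2 points).
  x = 4: rhs = 5, matching y values: none (0 points).
  x = 5: rhs = 16, matching y values: 4, 19 (2 points).
  x = 6: rhs = 11, matching y values: none (0 points).
  x = 7: rhs = 19, matching y values: none (0 points).
  x = 8: rhs = 0, matching y values: 0 (1 points).
  x = 9: rhs = 6, matching y values: 11, 12 (2 points).
  x = 10: rhs = 20, matching y values: none (0 points).
  x = 11: rhs = 2, matching y values: 5, 18 (2 points).
  x = 12: rhs = 4, matching y values: 2, 21 (2 points).
  x = 13: rhs = 9, matching y values: 3, 20 (2 points).
  x = 14: rhs = 0, matching y values: 0 (1 points).
  x = 15: rhs = 6, matching y values: 11, 12 (2 points).
  x = 16: rhs = 10, matching y values: none (0 points).
  x = 17: rhs = 18, matching y values: 8, 15 (2 points).
  x = 18: rhs = 13, matching y values: 6, 17 (2 points).
  x = 19: rhs = 1, matching y values: 1, 22 (2 points).
  x = 20: rhs = 11, matching y values: none (0 points).
  x = 21: rhs = 3, matching y values: 7, 16 (2 points).
  x = 22: rhs = 6, matching y values: 11, 12 (2 points).
Total affine count: 31.
Full point count |E(F_23)| = 31 + 1 = 32.
Hasse bound: |32 − (23+1)| = |8| = 8 ≤ 2√23 ≈ 9.5917 ✓.


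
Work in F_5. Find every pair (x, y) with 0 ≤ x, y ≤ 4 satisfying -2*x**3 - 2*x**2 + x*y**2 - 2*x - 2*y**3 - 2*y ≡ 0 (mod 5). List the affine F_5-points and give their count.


Affine F_5-points: {(0, 0), (0, 2), (0, 3), (2, 1), (2, 2), (2, 3), (4, 4)}; count = 7.

For each of the 25 pairs (x, y) ∈ F_5², evaluate f(x, y) mod 5. Record the zeros.
  x = 0: [0↦0, 1↦1, 2↦0, 3↦0, 4↦4]  zeros at y ∈ {0, 2, 3}
  x = 1: [0↦4, 1↦1, 2↦3, 3↦3, 4↦4]  zeros at y ∈ ∅
  x = 2: [0↦2, 1↦0, 2↦0, 3↦0, 4↦3]  zeros at y ∈ {1, 2, 3}
  x = 3: [0↦2, 1↦1, 2↦4, 3↦4, 4↦4]  zeros at y ∈ ∅
  x = 4: [0↦2, 1↦2, 2↦3, 3↦3, 4↦0]  zeros at y ∈ {4}
Collecting zeros: affine points = {(0, 0), (0, 2), (0, 3), (2, 1), (2, 2), (2, 3), (4, 4)}.
Total count |C(F_5)_aff| = 7.


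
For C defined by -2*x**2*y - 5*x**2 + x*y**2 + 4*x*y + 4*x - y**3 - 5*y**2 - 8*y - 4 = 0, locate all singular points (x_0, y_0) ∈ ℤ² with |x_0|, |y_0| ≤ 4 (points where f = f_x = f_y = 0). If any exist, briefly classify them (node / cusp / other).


Singular points: {(0, -2)}; classification: node.

Compute partial derivatives:
  f_x = -4*x*y - 10*x + y**2 + 4*y + 4.
  f_y = -2*x**2 + 2*x*y + 4*x - 3*y**2 - 10*y - 8.
Scan x_0 ∈ {−4, ..., 4}. For each x_0, f_y(x_0, y) is a polynomial in y; find its integer roots y ∈ {−4, ..., 4}, then test f_x and f at those candidates.
  x = -4: f_y(-4, y) = -3*y**2 - 18*y - 56; no integer root y with |y| ≤ 4.
  x = -3: f_y(-3, y) = -3*y**2 - 16*y - 38; no integer root y with |y| ≤ 4.
  x = -2: f_y(-2, y) = -3*y**2 - 14*y - 24; no integer root y with |y| ≤ 4.
  x = -1: f_y(-1, y) = -3*y**2 - 12*y - 14; no integer root y with |y| ≤ 4.
  x = 0: f_y(0, y) = -3*y**2 - 10*y - 8; vanishes at y ∈ {-2}. (0, -2): f_x = 0, f = 0 — SINGULAR.
  x = 1: f_y(1, y) = -3*y**2 - 8*y - 6; no integer root y with |y| ≤ 4.
  x = 2: f_y(2, y) = -3*y**2 - 6*y - 8; no integer root y with |y| ≤ 4.
  x = 3: f_y(3, y) = -3*y**2 - 4*y - 14; no integer root y with |y| ≤ 4.
  x = 4: f_y(4, y) = -3*y**2 - 2*y - 24; no integer root y with |y| ≤ 4.
Only singular point on the grid: (0, -2).
Classify: substitute x = 0 + u, y = -2 + v and expand: f = -2*u**2*v - u**2 + u*v**2 - v**3 + v**2.
No constant or linear terms (consistent with a singular point). Quadratic part: -u**2 + v**2. Cubic part: -2*u**2*v + u*v**2 - v**3.
The quadratic part v**2 - u**2 = (v − u)(v + u) splits into two distinct linear factors, so there are two distinct tangent lines y − -2 = ±(x − 0) — this is a node (ordinary double point).
Classification: node.


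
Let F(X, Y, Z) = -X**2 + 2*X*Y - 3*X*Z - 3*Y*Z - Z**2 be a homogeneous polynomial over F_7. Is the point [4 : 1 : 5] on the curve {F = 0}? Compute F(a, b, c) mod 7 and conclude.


F(4,1,5) ≡ 4 (mod 7); P is NOT on the curve.

Evaluate F(4, 1, 5) term-by-term (mod 7).
  -X**2 ↦ -1·16·1·1 = -16
  2*X*Y ↦ 2·4·1·1 = 8
  -3*X*Z ↦ -3·4·1·5 = -60
  -3*Y*Z ↦ -3·1·1·5 = -15
  -Z**2 ↦ -1·1·1·25 = -25
Sum: F(4, 1, 5) = (-16) + (8) + (-60) + (-15) + (-25) = -108.
Reducing mod 7: -108 ≡ 4 (mod 7).
Since F(a, b, c) ≡ 4 ≠ 0 (mod 7), P does NOT lie on the curve.


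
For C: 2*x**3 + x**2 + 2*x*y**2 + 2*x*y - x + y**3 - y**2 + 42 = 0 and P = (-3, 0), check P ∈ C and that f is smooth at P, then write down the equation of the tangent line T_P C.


Tangent line at P: 47*x - 6*y + 141 = 0.

Step 1: f(-3, 0) = 0, so P lies on C.
Step 2: partial derivatives
  f_x(x, y) = 6*x**2 + 2*x + 2*y**2 + 2*y - 1, f_y(x, y) = 4*x*y + 2*x + 3*y**2 - 2*y.
  f_x(P) = 47, f_y(P) = -6 (gradient nonzero, so P is smooth).
Step 3: tangent line at P: 47·(x − -3) + -6·(y − 0) = 0.
Expanding: 47*x - 6*y + 141 = 0.


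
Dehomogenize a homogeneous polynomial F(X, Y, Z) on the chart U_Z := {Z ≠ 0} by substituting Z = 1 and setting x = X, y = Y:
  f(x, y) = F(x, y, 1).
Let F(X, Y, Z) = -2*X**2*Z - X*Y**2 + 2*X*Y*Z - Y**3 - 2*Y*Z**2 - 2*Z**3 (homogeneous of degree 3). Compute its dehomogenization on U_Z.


f(x, y) = -2*x**2 - x*y**2 + 2*x*y - y**3 - 2*y - 2

On U_Z we set Z = 1. Each monomial c·X^i·Y^j·Z^k in F becomes c·x^i·y^j·1^k = c·x^i·y^j.
Substituting Z = 1: F(X, Y, 1) = -2*x**2 - x*y**2 + 2*x*y - y**3 - 2*y - 2.
Note: deg(f) ≤ deg(F) = 3; strict inequality happens when F is divisible by Z (lost terms).


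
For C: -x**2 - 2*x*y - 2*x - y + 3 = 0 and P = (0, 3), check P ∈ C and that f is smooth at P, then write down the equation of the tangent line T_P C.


Tangent line at P: -8*x - y + 3 = 0.

Step 1: f(0, 3) = 0, so P lies on C.
Step 2: partial derivatives
  f_x(x, y) = -2*x - 2*y - 2, f_y(x, y) = -2*x - 1.
  f_x(P) = -8, f_y(P) = -1 (gradient nonzero, so P is smooth).
Step 3: tangent line at P: -8·(x − 0) + -1·(y − 3) = 0.
Expanding: -8*x - y + 3 = 0.


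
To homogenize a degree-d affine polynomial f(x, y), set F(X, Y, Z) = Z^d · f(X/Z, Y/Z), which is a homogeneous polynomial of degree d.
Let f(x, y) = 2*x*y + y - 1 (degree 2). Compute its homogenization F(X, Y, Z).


F(X, Y, Z) = 2*X*Y + Y*Z - Z**2

deg(f) = 2.
Substitute x = X/Z, y = Y/Z into f, then multiply by Z^2.
  monomial 2·x^1·y^1 ↦ 2·X^1·Y^1·Z^0.
  monomial 1·x^0·y^1 ↦ 1·X^0·Y^1·Z^1.
  monomial -1·x^0·y^0 ↦ -1·X^0·Y^0·Z^2.
Collecting: F(X, Y, Z) = 2*X*Y + Y*Z - Z**2.


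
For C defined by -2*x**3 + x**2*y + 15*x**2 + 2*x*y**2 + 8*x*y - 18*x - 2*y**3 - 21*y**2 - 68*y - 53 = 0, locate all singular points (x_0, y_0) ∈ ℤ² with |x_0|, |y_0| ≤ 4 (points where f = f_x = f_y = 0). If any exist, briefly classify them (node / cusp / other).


Singular points: {(2, -3)}; classification: cusp.

Compute partial derivatives:
  f_x = -6*x**2 + 2*x*y + 30*x + 2*y**2 + 8*y - 18.
  f_y = x**2 + 4*x*y + 8*x - 6*y**2 - 42*y - 68.
Scan x_0 ∈ {−4, ..., 4}. For each x_0, f_y(x_0, y) is a polynomial in y; find its integer roots y ∈ {−4, ..., 4}, then test f_x and f at those candidates.
  x = -4: f_y(-4, y) = -6*y**2 - 58*y - 84; no integer root y with |y| ≤ 4.
  x = -3: f_y(-3, y) = -6*y**2 - 54*y - 83; no integer root y with |y| ≤ 4.
  x = -2: f_y(-2, y) = -6*y**2 - 50*y - 80; no integer root y with |y| ≤ 4.
  x = -1: f_y(-1, y) = -6*y**2 - 46*y - 75; no integer root y with |y| ≤ 4.
  x = 0: f_y(0, y) = -6*y**2 - 42*y - 68; no integer root y with |y| ≤ 4.
  x = 1: f_y(1, y) = -6*y**2 - 38*y - 59; no integer root y with |y| ≤ 4.
  x = 2: f_y(2, y) = -6*y**2 - 34*y - 48; vanishes at y ∈ {-3}. (2, -3): f_x = 0, f = 0 — SINGULAR.
  x = 3: f_y(3, y) = -6*y**2 - 30*y - 35; no integer root y with |y| ≤ 4.
  x = 4: f_y(4, y) = -6*y**2 - 26*y - 20; vanishes at y ∈ {-1}. (4, -1): f_x = -8 ≠ 0.
Only singular point on the grid: (2, -3).
Classify: substitute x = 2 + u, y = -3 + v and expand: f = -2*u**3 + u**2*v + 2*u*v**2 - 2*v**3 + v**2.
No constant or linear terms (consistent with a singular point). Quadratic part: v**2. Cubic part: -2*u**3 + u**2*v + 2*u*v**2 - 2*v**3.
The quadratic part v**2 is a perfect square, so there is a single (double) tangent line v = 0, i.e. y = -3. Restricting the cubic part to that line (v = 0) leaves -2*u**3 ≠ 0, so f is not divisible by v and the branch is v² ≈ 2*u**3 to lowest order — this is a cusp.
Classification: cusp.


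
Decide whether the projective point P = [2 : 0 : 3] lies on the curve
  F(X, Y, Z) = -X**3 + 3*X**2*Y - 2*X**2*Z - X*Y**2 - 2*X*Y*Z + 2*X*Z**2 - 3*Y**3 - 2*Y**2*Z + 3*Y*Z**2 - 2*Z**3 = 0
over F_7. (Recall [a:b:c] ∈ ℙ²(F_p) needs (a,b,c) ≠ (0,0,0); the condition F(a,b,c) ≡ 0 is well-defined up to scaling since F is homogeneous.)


F(2,0,3) ≡ 6 (mod 7); P is NOT on the curve.

Evaluate F(2, 0, 3) term-by-term (mod 7).
  -X**3 ↦ -1·8·1·1 = -8
  3*X**2*Y ↦ 3·4·0·1 = 0
  -2*X**2*Z ↦ -2·4·1·3 = -24
  -X*Y**2 ↦ -1·2·0·1 = 0
  -2*X*Y*Z ↦ -2·2·0·3 = 0
  2*X*Z**2 ↦ 2·2·1·9 = 36
  -3*Y**3 ↦ -3·1·0·1 = 0
  -2*Y**2*Z ↦ -2·1·0·3 = 0
  3*Y*Z**2 ↦ 3·1·0·9 = 0
  -2*Z**3 ↦ -2·1·1·27 = -54
Sum: F(2, 0, 3) = (-8) + (0) + (-24) + (0) + (0) + (36) + (0) + (0) + (0) + (-54) = -50.
Reducing mod 7: -50 ≡ 6 (mod 7).
Since F(a, b, c) ≡ 6 ≠ 0 (mod 7), P does NOT lie on the curve.


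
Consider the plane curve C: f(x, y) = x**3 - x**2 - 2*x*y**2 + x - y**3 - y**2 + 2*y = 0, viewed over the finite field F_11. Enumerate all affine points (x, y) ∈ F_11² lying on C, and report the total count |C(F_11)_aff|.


Affine F_11-points: {(0, 0), (0, 1), (0, 9), (2, 10), (3, 2), (4, 1), (5, 6), (7, 8), (8, 1), (9, 4), (9, 6)}; count = 11.

For each of the 121 pairs (x, y) ∈ F_11², evaluate f(x, y) mod 11. Record the zeros.
  x = 0: [0↦0, 1↦0, 2↦3, 3↦3, 4↦5, 5↦3, 6↦2, 7↦7, 8↦1, 9↦0, 10↦9]  zeros at y ∈ {0, 1, 9}
  x = 1: [0↦1, 1↦10, 2↦7, 3↦8, 4↦7, 5↦9, 6↦8, 7↦9, 8↦6, 9↦4, 10↦8]  zeros at y ∈ ∅
  x = 2: [0↦6, 1↦2, 2↦4, 3↦6, 4↦2, 5↦8, 6↦7, 7↦4, 8↦4, 9↦1, 10↦0]  zeros at y ∈ {10}
  x = 3: [0↦10, 1↦4, 2↦0, 3↦3, 4↦7, 5↦6, 6↦5, 7↦9, 8↦1, 9↦8, 10↦2]  zeros at y ∈ {2}
  x = 4: [0↦8, 1↦0, 2↦1, 3↦5, 4↦6, 5↦9, 6↦8, 7↦8, 8↦3, 9↦9, 10↦9]  zeros at y ∈ {1}
  x = 5: [0↦6, 1↦7, 2↦2, 3↦7, 4↦5, 5↦1, 6↦0, 7↦7, 8↦5, 9↦10, 10↦5]  zeros at y ∈ {6}
  x = 6: [0↦10, 1↦9, 2↦9, 3↦4, 4↦10, 5↦10, 6↦9, 7↦1, 8↦2, 9↦6, 10↦7]  zeros at y ∈ ∅
  x = 7: [0↦4, 1↦1, 2↦6, 3↦2, 4↦5, 5↦9, 6↦8, 7↦7, 8↦0, 9↦3, 10↦10]  zeros at y ∈ {8}
  x = 8: [0↦5, 1↦0, 2↦10, 3↦7, 4↦7, 5↦4, 6↦3, 7↦9, 8↦5, 9↦7, 10↦9]  zeros at y ∈ {1}
  x = 9: [0↦8, 1↦1, 2↦5, 3↦3, 4↦0, 5↦1, 6↦0, 7↦2, 8↦1, 9↦2, 10↦10]  zeros at y ∈ {4, 6}
  x = 10: [0↦8, 1↦10, 2↦8, 3↦7, 4↦1, 5↦6, 6↦5, 7↦3, 8↦5, 9↦5, 10↦8]  zeros at y ∈ ∅
Collecting zeros: affine points = {(0, 0), (0, 1), (0, 9), (2, 10), (3, 2), (4, 1), (5, 6), (7, 8), (8, 1), (9, 4), (9, 6)}.
Total count |C(F_11)_aff| = 11.


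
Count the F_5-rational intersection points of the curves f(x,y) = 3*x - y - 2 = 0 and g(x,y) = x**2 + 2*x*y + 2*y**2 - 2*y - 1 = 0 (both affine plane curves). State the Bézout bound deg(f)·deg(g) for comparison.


Common zeros: {(4, 0)}; count = 1; Bézout bound = 2.

deg(f) = 1, deg(g) = 2, so Bézout bound = 2.
Scan x ∈ F_5. For each x, list the y ∈ F_5 with f(x, y) ≡ 0 and those with g(x, y) ≡ 0 (mod 5); the common zeros in that column are the intersection.
  x = 0: f ≡ 0 at y ∈ {3}; g ≡ 0 at y ∈ ∅; common: ∅.
  x = 1: f ≡ 0 at y ∈ {1}; g ≡ 0 at y ∈ {0}; common: ∅.
  x = 2: f ≡ 0 at y ∈ {4}; g ≡ 0 at y ∈ {2}; common: ∅.
  x = 3: f ≡ 0 at y ∈ {2}; g ≡ 0 at y ∈ ∅; common: ∅.
  x = 4: f ≡ 0 at y ∈ {0}; g ≡ 0 at y ∈ {0, 2}; common: {0}.
Collecting: common zeros = {(4, 0)}, so the count is 1.
Comparison with the Bézout bound: 1 ≤ 2 = deg(f)·deg(g), as expected for curves with no common component (the affine F_5-count falls short of the bound because intersections may lie at infinity, over extension fields, or carry multiplicity).


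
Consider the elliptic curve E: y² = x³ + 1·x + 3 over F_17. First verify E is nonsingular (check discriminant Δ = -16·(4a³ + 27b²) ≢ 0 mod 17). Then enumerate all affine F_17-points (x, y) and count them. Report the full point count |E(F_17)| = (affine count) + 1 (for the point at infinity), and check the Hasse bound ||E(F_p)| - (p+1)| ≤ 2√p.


Affine points = {(2, 8), (2, 9), (3, 4), (3, 13), (6, 2), (6, 15), (7, 8), (7, 9), (8, 8), (8, 9), (11, 6), (11, 11), (12, 3), (12, 14), (16, 1), (16, 16)}; affine count = 16; |E(F_17)| = 17.

Discriminant check: Δ ∝ 4a³ + 27b² = 4·1³ + 27·3² = 4·1 + 27·9 ≡ 9 (mod 17). Nonzero ⇒ E is nonsingular.
For each x ∈ F_17, compute rhs = x³ + 1·x + 3 mod 17, then count y ∈ F_17 with y² ≡ rhs.
  x = 0: rhs = 3, matching y values: none (0 points).
  x = 1: rhs = 5, matching y values: none (0 points).
  x = 2: rhs = 13, matching y values: 8, 9 (2 points).
  x = 3: rhs = 16, matching y values: 4, 13 (2 points).
  x = 4: rhs = 3, matching y values: none (0 points).
  x = 5: rhs = 14, matching y values: none (0 points).
  x = 6: rhs = 4, matching y values: 2, 15 (2 points).
  x = 7: rhs = 13, matching y values: 8, 9 (2 points).
  x = 8: rhs = 13, matching y values: 8, 9 (2 points).
  x = 9: rhs = 10, matching y values: none (0 points).
  x = 10: rhs = 10, matching y values: none (0 points).
  x = 11: rhs = 2, matching y values: 6, 11 (2 points).
  x = 12: rhs = 9, matching y values: 3, 14 (2 points).
  x = 13: rhs = 3, matching y values: none (0 points).
  x = 14: rhs = 7, matching y values: none (0 points).
  x = 15: rhs = 10, matching y values: none (0 points).
  x = 16: rhs = 1, matching y values: 1, 16 (2 points).
Total affine count: 16.
Full point count |E(F_17)| = 16 + 1 = 17.
Hasse bound: |17 − (17+1)| = |-1| = 1 ≤ 2√17 ≈ 8.2462 ✓.


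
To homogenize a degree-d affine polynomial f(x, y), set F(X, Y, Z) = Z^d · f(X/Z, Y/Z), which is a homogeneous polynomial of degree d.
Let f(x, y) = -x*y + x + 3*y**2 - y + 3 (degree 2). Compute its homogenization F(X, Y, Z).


F(X, Y, Z) = -X*Y + X*Z + 3*Y**2 - Y*Z + 3*Z**2

deg(f) = 2.
Substitute x = X/Z, y = Y/Z into f, then multiply by Z^2.
  monomial -1·x^1·y^1 ↦ -1·X^1·Y^1·Z^0.
  monomial 1·x^1·y^0 ↦ 1·X^1·Y^0·Z^1.
  monomial 3·x^0·y^2 ↦ 3·X^0·Y^2·Z^0.
  monomial -1·x^0·y^1 ↦ -1·X^0·Y^1·Z^1.
  monomial 3·x^0·y^0 ↦ 3·X^0·Y^0·Z^2.
Collecting: F(X, Y, Z) = -X*Y + X*Z + 3*Y**2 - Y*Z + 3*Z**2.


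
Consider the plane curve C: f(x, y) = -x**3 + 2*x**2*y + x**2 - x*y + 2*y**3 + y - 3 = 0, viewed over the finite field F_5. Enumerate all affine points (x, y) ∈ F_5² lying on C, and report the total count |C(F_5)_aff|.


Affine F_5-points: {(0, 1), (0, 2), (4, 1), (4, 3)}; count = 4.

For each of the 25 pairs (x, y) ∈ F_5², evaluate f(x, y) mod 5. Record the zeros.
  x = 0: [0↦2, 1↦0, 2↦0, 3↦4, 4↦4]  zeros at y ∈ {1, 2}
  x = 1: [0↦2, 1↦1, 2↦2, 3↦2, 4↦3]  zeros at y ∈ ∅
  x = 2: [0↦3, 1↦2, 2↦3, 3↦3, 4↦4]  zeros at y ∈ ∅
  x = 3: [0↦4, 1↦2, 2↦2, 3↦1, 4↦1]  zeros at y ∈ ∅
  x = 4: [0↦4, 1↦0, 2↦3, 3↦0, 4↦3]  zeros at y ∈ {1, 3}
Collecting zeros: affine points = {(0, 1), (0, 2), (4, 1), (4, 3)}.
Total count |C(F_5)_aff| = 4.


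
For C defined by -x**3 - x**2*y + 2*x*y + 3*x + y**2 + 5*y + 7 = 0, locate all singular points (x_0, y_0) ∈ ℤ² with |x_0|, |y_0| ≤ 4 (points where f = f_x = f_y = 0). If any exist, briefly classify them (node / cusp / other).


Singular points: {(1, -3)}; classification: cusp.

Compute partial derivatives:
  f_x = -3*x**2 - 2*x*y + 2*y + 3.
  f_y = -x**2 + 2*x + 2*y + 5.
Scan x_0 ∈ {−4, ..., 4}. For each x_0, f_y(x_0, y) is a polynomial in y; find its integer roots y ∈ {−4, ..., 4}, then test f_x and f at those candidates.
  x = -4: f_y(-4, y) = 2*y - 19; no integer root y with |y| ≤ 4.
  x = -3: f_y(-3, y) = 2*y - 10; no integer root y with |y| ≤ 4.
  x = -2: f_y(-2, y) = 2*y - 3; no integer root y with |y| ≤ 4.
  x = -1: f_y(-1, y) = 2*y + 2; vanishes at y ∈ {-1}. (-1, -1): f_x = -4 ≠ 0.
  x = 0: f_y(0, y) = 2*y + 5; no integer root y with |y| ≤ 4.
  x = 1: f_y(1, y) = 2*y + 6; vanishes at y ∈ {-3}. (1, -3): f_x = 0, f = 0 — SINGULAR.
  x = 2: f_y(2, y) = 2*y + 5; no integer root y with |y| ≤ 4.
  x = 3: f_y(3, y) = 2*y + 2; vanishes at y ∈ {-1}. (3, -1): f_x = -20 ≠ 0.
  x = 4: f_y(4, y) = 2*y - 3; no integer root y with |y| ≤ 4.
Only singular point on the grid: (1, -3).
Classify: substitute x = 1 + u, y = -3 + v and expand: f = -u**3 - u**2*v + v**2.
No constant or linear terms (consistent with a singular point). Quadratic part: v**2. Cubic part: -u**3 - u**2*v.
The quadratic part v**2 is a perfect square, so there is a single (double) tangent line v = 0, i.e. y = -3. Restricting the cubic part to that line (v = 0) leaves -u**3 ≠ 0, so f is not divisible by v and the branch is v² ≈ u**3 to lowest order — this is a cusp.
Classification: cusp.


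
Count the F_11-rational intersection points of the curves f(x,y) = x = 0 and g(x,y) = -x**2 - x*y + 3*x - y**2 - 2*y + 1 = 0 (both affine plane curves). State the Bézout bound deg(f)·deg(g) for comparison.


Common zeros: ∅; count = 0; Bézout bound = 2.

deg(f) = 1, deg(g) = 2, so Bézout bound = 2.
Scan x ∈ F_11. For each x, list the y ∈ F_11 with f(x, y) ≡ 0 and those with g(x, y) ≡ 0 (mod 11); the common zeros in that column are the intersection.
  x = 0: f ≡ 0 at y ∈ {0, 1, 2, 3, 4, 5, 6, 7, 8, 9, 10}; g ≡ 0 at y ∈ ∅; common: ∅.
  x = 1: f ≡ 0 at y ∈ ∅; g ≡ 0 at y ∈ ∅; common: ∅.
  x = 2: f ≡ 0 at y ∈ ∅; g ≡ 0 at y ∈ ∅; common: ∅.
  x = 3: f ≡ 0 at y ∈ ∅; g ≡ 0 at y ∈ ∅; common: ∅.
  x = 4: f ≡ 0 at y ∈ ∅; g ≡ 0 at y ∈ ∅; common: ∅.
  x = 5: f ≡ 0 at y ∈ ∅; g ≡ 0 at y ∈ ∅; common: ∅.
  x = 6: f ≡ 0 at y ∈ ∅; g ≡ 0 at y ∈ ∅; common: ∅.
  x = 7: f ≡ 0 at y ∈ ∅; g ≡ 0 at y ∈ ∅; common: ∅.
  x = 8: f ≡ 0 at y ∈ ∅; g ≡ 0 at y ∈ ∅; common: ∅.
  x = 9: f ≡ 0 at y ∈ ∅; g ≡ 0 at y ∈ ∅; common: ∅.
  x = 10: f ≡ 0 at y ∈ ∅; g ≡ 0 at y ∈ {5}; common: ∅.
Collecting: common zeros = ∅, so the count is 0.
Comparison with the Bézout bound: 0 ≤ 2 = deg(f)·deg(g), as expected for curves with no common component (the affine F_11-count falls short of the bound because intersections may lie at infinity, over extension fields, or carry multiplicity).


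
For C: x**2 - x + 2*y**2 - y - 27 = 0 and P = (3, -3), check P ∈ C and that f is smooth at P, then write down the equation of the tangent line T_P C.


Tangent line at P: 5*x - 13*y - 54 = 0.

Step 1: f(3, -3) = 0, so P lies on C.
Step 2: partial derivatives
  f_x(x, y) = 2*x - 1, f_y(x, y) = 4*y - 1.
  f_x(P) = 5, f_y(P) = -13 (gradient nonzero, so P is smooth).
Step 3: tangent line at P: 5·(x − 3) + -13·(y − -3) = 0.
Expanding: 5*x - 13*y - 54 = 0.


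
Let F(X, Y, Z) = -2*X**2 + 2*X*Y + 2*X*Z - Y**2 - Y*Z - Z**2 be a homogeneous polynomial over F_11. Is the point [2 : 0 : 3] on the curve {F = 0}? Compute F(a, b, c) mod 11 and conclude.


F(2,0,3) ≡ 6 (mod 11); P is NOT on the curve.

Evaluate F(2, 0, 3) term-by-term (mod 11).
  -2*X**2 ↦ -2·4·1·1 = -8
  2*X*Y ↦ 2·2·0·1 = 0
  2*X*Z ↦ 2·2·1·3 = 12
  -Y**2 ↦ -1·1·0·1 = 0
  -Y*Z ↦ -1·1·0·3 = 0
  -Z**2 ↦ -1·1·1·9 = -9
Sum: F(2, 0, 3) = (-8) + (0) + (12) + (0) + (0) + (-9) = -5.
Reducing mod 11: -5 ≡ 6 (mod 11).
Since F(a, b, c) ≡ 6 ≠ 0 (mod 11), P does NOT lie on the curve.


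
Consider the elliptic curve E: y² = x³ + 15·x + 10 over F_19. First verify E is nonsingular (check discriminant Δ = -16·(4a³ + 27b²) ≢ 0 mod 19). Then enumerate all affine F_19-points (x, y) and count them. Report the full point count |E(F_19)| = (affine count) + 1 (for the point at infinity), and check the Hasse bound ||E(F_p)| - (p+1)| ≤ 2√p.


Affine points = {(1, 8), (1, 11), (3, 5), (3, 14), (4, 1), (4, 18), (5, 1), (5, 18), (9, 0), (10, 1), (10, 18), (11, 9), (11, 10), (14, 0), (15, 0)}; affine count = 15; |E(F_19)| = 16.

Discriminant check: Δ ∝ 4a³ + 27b² = 4·15³ + 27·10² = 4·3375 + 27·100 ≡ 12 (mod 19). Nonzero ⇒ E is nonsingular.
For each x ∈ F_19, compute rhs = x³ + 15·x + 10 mod 19, then count y ∈ F_19 with y² ≡ rhs.
  x = 0: rhs = 10, matching y values: none (0 points).
  x = 1: rhs = 7, matching y values: 8, 11 (2 points).
  x = 2: rhs = 10, matching y values: none (0 points).
  x = 3: rhs = 6, matching y values: 5, 14 (2 points).
  x = 4: rhs = 1, matching y values: 1, 18 (2 points).
  x = 5: rhs = 1, matching y values: 1, 18 (2 points).
  x = 6: rhs = 12, matching y values: none (0 points).
  x = 7: rhs = 2, matching y values: none (0 points).
  x = 8: rhs = 15, matching y values: none (0 points).
  x = 9: rhs = 0, matching y values: 0 (1 points).
  x = 10: rhs = 1, matching y values: 1, 18 (2 points).
  x = 11: rhs = 5, matching y values: 9, 10 (2 points).
  x = 12: rhs = 18, matching y values: none (0 points).
  x = 13: rhs = 8, matching y values: none (0 points).
  x = 14: rhs = 0, matching y values: 0 (1 points).
  x = 15: rhs = 0, matching y values: 0 (1 points).
  x = 16: rhs = 14, matching y values: none (0 points).
  x = 17: rhs = 10, matching y values: none (0 points).
  x = 18: rhs = 13, matching y values: none (0 points).
Total affine count: 15.
Full point count |E(F_19)| = 15 + 1 = 16.
Hasse bound: |16 − (19+1)| = |-4| = 4 ≤ 2√19 ≈ 8.7178 ✓.


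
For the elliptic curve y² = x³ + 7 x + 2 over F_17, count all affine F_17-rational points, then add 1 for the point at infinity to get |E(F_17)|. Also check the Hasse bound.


Affine points = {(0, 6), (0, 11), (3, 4), (3, 13), (4, 3), (4, 14), (5, 3), (5, 14), (8, 3), (8, 14), (10, 1), (10, 16), (11, 4), (11, 13)}; affine count = 14; |E(F_17)| = 15.

Discriminant check: Δ ∝ 4a³ + 27b² = 4·7³ + 27·2² = 4·343 + 27·4 ≡ 1 (mod 17). Nonzero ⇒ E is nonsingular.
For each x ∈ F_17, compute rhs = x³ + 7·x + 2 mod 17, then count y ∈ F_17 with y² ≡ rhs.
  x = 0: rhs = 2, matching y values: 6, 11 (2 points).
  x = 1: rhs = 10, matching y values: none (0 points).
  x = 2: rhs = 7, matching y values: none (0 points).
  x = 3: rhs = 16, matching y values: 4, 13 (2 points).
  x = 4: rhs = 9, matching y values: 3, 14 (2 points).
  x = 5: rhs = 9, matching y values: 3, 14 (2 points).
  x = 6: rhs = 5, matching y values: none (0 points).
  x = 7: rhs = 3, matching y values: none (0 points).
  x = 8: rhs = 9, matching y values: 3, 14 (2 points).
  x = 9: rhs = 12, matching y values: none (0 points).
  x = 10: rhs = 1, matching y values: 1, 16 (2 points).
  x = 11: rhs = 16, matching y values: 4, 13 (2 points).
  x = 12: rhs = 12, matching y values: none (0 points).
  x = 13: rhs = 12, matching y values: none (0 points).
  x = 14: rhs = 5, matching y values: none (0 points).
  x = 15: rhs = 14, matching y values: none (0 points).
  x = 16: rhs = 11, matching y values: none (0 points).
Total affine count: 14.
Full point count |E(F_17)| = 14 + 1 = 15.
Hasse bound: |15 − (17+1)| = |-3| = 3 ≤ 2√17 ≈ 8.2462 ✓.


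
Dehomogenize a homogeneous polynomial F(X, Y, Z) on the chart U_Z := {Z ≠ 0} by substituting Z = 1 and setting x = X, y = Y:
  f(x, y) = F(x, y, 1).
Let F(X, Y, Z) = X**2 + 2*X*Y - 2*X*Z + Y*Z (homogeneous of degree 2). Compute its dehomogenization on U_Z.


f(x, y) = x**2 + 2*x*y - 2*x + y

On U_Z we set Z = 1. Each monomial c·X^i·Y^j·Z^k in F becomes c·x^i·y^j·1^k = c·x^i·y^j.
Substituting Z = 1: F(X, Y, 1) = x**2 + 2*x*y - 2*x + y.
Note: deg(f) ≤ deg(F) = 2; strict inequality happens when F is divisible by Z (lost terms).


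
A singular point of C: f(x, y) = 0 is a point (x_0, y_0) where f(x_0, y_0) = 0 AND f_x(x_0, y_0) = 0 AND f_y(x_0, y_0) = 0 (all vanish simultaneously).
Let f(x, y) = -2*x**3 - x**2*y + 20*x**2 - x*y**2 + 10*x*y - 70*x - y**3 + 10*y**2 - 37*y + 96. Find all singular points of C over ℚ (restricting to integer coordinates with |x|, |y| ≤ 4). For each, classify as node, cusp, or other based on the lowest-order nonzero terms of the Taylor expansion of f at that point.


Singular points: {(3, 2)}; classification: cusp.

Compute partial derivatives:
  f_x = -6*x**2 - 2*x*y + 40*x - y**2 + 10*y - 70.
  f_y = -x**2 - 2*x*y + 10*x - 3*y**2 + 20*y - 37.
Scan x_0 ∈ {−4, ..., 4}. For each x_0, f_y(x_0, y) is a polynomial in y; find its integer roots y ∈ {−4, ..., 4}, then test f_x and f at those candidates.
  x = -4: f_y(-4, y) = -3*y**2 + 28*y - 93; no integer root y with |y| ≤ 4.
  x = -3: f_y(-3, y) = -3*y**2 + 26*y - 76; no integer root y with |y| ≤ 4.
  x = -2: f_y(-2, y) = -3*y**2 + 24*y - 61; no integer root y with |y| ≤ 4.
  x = -1: f_y(-1, y) = -3*y**2 + 22*y - 48; no integer root y with |y| ≤ 4.
  x = 0: f_y(0, y) = -3*y**2 + 20*y - 37; no integer root y with |y| ≤ 4.
  x = 1: f_y(1, y) = -3*y**2 + 18*y - 28; no integer root y with |y| ≤ 4.
  x = 2: f_y(2, y) = -3*y**2 + 16*y - 21; vanishes at y ∈ {3}. (2, 3): f_x = -5 ≠ 0.
  x = 3: f_y(3, y) = -3*y**2 + 14*y - 16; vanishes at y ∈ {2}. (3, 2): f_x = 0, f = 0 — SINGULAR.
  x = 4: f_y(4, y) = -3*y**2 + 12*y - 13; no integer root y with |y| ≤ 4.
Only singular point on the grid: (3, 2).
Classify: substitute x = 3 + u, y = 2 + v and expand: f = -2*u**3 - u**2*v - u*v**2 - v**3 + v**2.
No constant or linear terms (consistent with a singular point). Quadratic part: v**2. Cubic part: -2*u**3 - u**2*v - u*v**2 - v**3.
The quadratic part v**2 is a perfect square, so there is a single (double) tangent line v = 0, i.e. y = 2. Restricting the cubic part to that line (v = 0) leaves -2*u**3 ≠ 0, so f is not divisible by v and the branch is v² ≈ 2*u**3 to lowest order — this is a cusp.
Classification: cusp.


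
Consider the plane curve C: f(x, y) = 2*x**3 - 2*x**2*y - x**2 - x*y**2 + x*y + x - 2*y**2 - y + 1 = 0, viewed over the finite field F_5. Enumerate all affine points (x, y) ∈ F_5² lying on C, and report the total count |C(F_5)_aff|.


Affine F_5-points: {(0, 3), (0, 4), (1, 3), (2, 0), (2, 2), (3, 4), (4, 2), (4, 4)}; count = 8.

For each of the 25 pairs (x, y) ∈ F_5², evaluate f(x, y) mod 5. Record the zeros.
  x = 0: [0↦1, 1↦3, 2↦1, 3↦0, 4↦0]  zeros at y ∈ {3, 4}
  x = 1: [0↦3, 1↦3, 2↦2, 3↦0, 4↦2]  zeros at y ∈ {3}
  x = 2: [0↦0, 1↦4, 2↦0, 3↦3, 4↦3]  zeros at y ∈ {0, 2}
  x = 3: [0↦4, 1↦3, 2↦2, 3↦1, 4↦0]  zeros at y ∈ {4}
  x = 4: [0↦2, 1↦2, 2↦0, 3↦1, 4↦0]  zeros at y ∈ {2, 4}
Collecting zeros: affine points = {(0, 3), (0, 4), (1, 3), (2, 0), (2, 2), (3, 4), (4, 2), (4, 4)}.
Total count |C(F_5)_aff| = 8.


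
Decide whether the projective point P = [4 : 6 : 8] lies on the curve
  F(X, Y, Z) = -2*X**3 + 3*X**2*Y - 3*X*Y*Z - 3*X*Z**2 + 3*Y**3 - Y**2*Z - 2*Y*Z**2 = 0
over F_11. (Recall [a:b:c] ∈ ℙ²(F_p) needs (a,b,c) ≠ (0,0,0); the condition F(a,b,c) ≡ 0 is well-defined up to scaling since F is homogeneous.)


F(4,6,8) ≡ 3 (mod 11); P is NOT on the curve.

Evaluate F(4, 6, 8) term-by-term (mod 11).
  -2*X**3 ↦ -2·64·1·1 = -128
  3*X**2*Y ↦ 3·16·6·1 = 288
  -3*X*Y*Z ↦ -3·4·6·8 = -576
  -3*X*Z**2 ↦ -3·4·1·64 = -768
  3*Y**3 ↦ 3·1·216·1 = 648
  -Y**2*Z ↦ -1·1·36·8 = -288
  -2*Y*Z**2 ↦ -2·1·6·64 = -768
Sum: F(4, 6, 8) = (-128) + (288) + (-576) + (-768) + (648) + (-288) + (-768) = -1592.
Reducing mod 11: -1592 ≡ 3 (mod 11).
Since F(a, b, c) ≡ 3 ≠ 0 (mod 11), P does NOT lie on the curve.


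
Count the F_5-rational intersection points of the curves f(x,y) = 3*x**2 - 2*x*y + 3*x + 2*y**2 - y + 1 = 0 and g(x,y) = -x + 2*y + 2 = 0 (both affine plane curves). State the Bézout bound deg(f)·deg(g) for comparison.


Common zeros: ∅; count = 0; Bézout bound = 2.

deg(f) = 2, deg(g) = 1, so Bézout bound = 2.
Scan x ∈ F_5. For each x, list the y ∈ F_5 with f(x, y) ≡ 0 and those with g(x, y) ≡ 0 (mod 5); the common zeros in that column are the intersection.
  x = 0: f ≡ 0 at y ∈ ∅; g ≡ 0 at y ∈ {4}; common: ∅.
  x = 1: f ≡ 0 at y ∈ ∅; g ≡ 0 at y ∈ {2}; common: ∅.
  x = 2: f ≡ 0 at y ∈ ∅; g ≡ 0 at y ∈ {0}; common: ∅.
  x = 3: f ≡ 0 at y ∈ ∅; g ≡ 0 at y ∈ {3}; common: ∅.
  x = 4: f ≡ 0 at y ∈ ∅; g ≡ 0 at y ∈ {1}; common: ∅.
Collecting: common zeros = ∅, so the count is 0.
Comparison with the Bézout bound: 0 ≤ 2 = deg(f)·deg(g), as expected for curves with no common component (the affine F_5-count falls short of the bound because intersections may lie at infinity, over extension fields, or carry multiplicity).


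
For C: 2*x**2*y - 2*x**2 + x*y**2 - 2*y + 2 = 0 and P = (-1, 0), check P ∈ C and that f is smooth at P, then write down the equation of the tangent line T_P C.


Tangent line at P: 4*x + 4 = 0.

Step 1: f(-1, 0) = 0, so P lies on C.
Step 2: partial derivatives
  f_x(x, y) = 4*x*y - 4*x + y**2, f_y(x, y) = 2*x**2 + 2*x*y - 2.
  f_x(P) = 4, f_y(P) = 0 (gradient nonzero, so P is smooth).
Step 3: tangent line at P: 4·(x − -1) + 0·(y − 0) = 0.
Expanding: 4*x + 4 = 0.


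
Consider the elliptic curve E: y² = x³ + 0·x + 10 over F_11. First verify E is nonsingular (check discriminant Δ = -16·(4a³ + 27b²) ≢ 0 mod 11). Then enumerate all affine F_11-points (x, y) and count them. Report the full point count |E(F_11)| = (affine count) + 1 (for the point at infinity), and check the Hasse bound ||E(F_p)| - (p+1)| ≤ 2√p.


Affine points = {(1, 0), (3, 2), (3, 9), (5, 5), (5, 6), (7, 1), (7, 10), (8, 4), (8, 7), (10, 3), (10, 8)}; affine count = 11; |E(F_11)| = 12.

Discriminant check: Δ ∝ 4a³ + 27b² = 4·0³ + 27·10² = 4·0 + 27·100 ≡ 5 (mod 11). Nonzero ⇒ E is nonsingular.
For each x ∈ F_11, compute rhs = x³ + 0·x + 10 mod 11, then count y ∈ F_11 with y² ≡ rhs.
  x = 0: rhs = 10, matching y values: none (0 points).
  x = 1: rhs = 0, matching y values: 0 (1 points).
  x = 2: rhs = 7, matching y values: none (0 points).
  x = 3: rhs = 4, matching y values: 2, 9 (2 points).
  x = 4: rhs = 8, matching y values: none (0 points).
  x = 5: rhs = 3, matching y values: 5, 6 (2 points).
  x = 6: rhs = 6, matching y values: none (0 points).
  x = 7: rhs = 1, matching y values: 1, 10 (2 points).
  x = 8: rhs = 5, matching y values: 4, 7 (2 points).
  x = 9: rhs = 2, matching y values: none (0 points).
  x = 10: rhs = 9, matching y values: 3, 8 (2 points).
Total affine count: 11.
Full point count |E(F_11)| = 11 + 1 = 12.
Hasse bound: |12 − (11+1)| = |0| = 0 ≤ 2√11 ≈ 6.6332 ✓.


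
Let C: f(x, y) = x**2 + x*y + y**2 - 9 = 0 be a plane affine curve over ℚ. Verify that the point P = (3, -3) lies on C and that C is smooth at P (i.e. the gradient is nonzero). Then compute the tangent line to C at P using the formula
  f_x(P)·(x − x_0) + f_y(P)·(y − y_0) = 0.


Tangent line at P: 3*x - 3*y - 18 = 0.

Step 1: f(3, -3) = 0, so P lies on C.
Step 2: partial derivatives
  f_x(x, y) = 2*x + y, f_y(x, y) = x + 2*y.
  f_x(P) = 3, f_y(P) = -3 (gradient nonzero, so P is smooth).
Step 3: tangent line at P: 3·(x − 3) + -3·(y − -3) = 0.
Expanding: 3*x - 3*y - 18 = 0.


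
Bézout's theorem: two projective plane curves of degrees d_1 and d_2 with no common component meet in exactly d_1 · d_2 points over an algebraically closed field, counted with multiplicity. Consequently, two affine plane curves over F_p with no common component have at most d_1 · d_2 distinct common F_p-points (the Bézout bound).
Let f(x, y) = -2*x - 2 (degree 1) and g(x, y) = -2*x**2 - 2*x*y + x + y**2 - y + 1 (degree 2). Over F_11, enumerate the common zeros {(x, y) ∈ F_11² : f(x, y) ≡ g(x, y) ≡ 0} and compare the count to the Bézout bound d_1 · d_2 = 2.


Common zeros: {(10, 1), (10, 9)}; count = 2; Bézout bound = 2.

deg(f) = 1, deg(g) = 2, so Bézout bound = 2.
Scan x ∈ F_11. For each x, list the y ∈ F_11 with f(x, y) ≡ 0 and those with g(x, y) ≡ 0 (mod 11); the common zeros in that column are the intersection.
  x = 0: f ≡ 0 at y ∈ ∅; g ≡ 0 at y ∈ ∅; common: ∅.
  x = 1: f ≡ 0 at y ∈ ∅; g ≡ 0 at y ∈ {0, 3}; common: ∅.
  x = 2: f ≡ 0 at y ∈ ∅; g ≡ 0 at y ∈ {2, 3}; common: ∅.
  x = 3: f ≡ 0 at y ∈ ∅; g ≡ 0 at y ∈ ∅; common: ∅.
  x = 4: f ≡ 0 at y ∈ ∅; g ≡ 0 at y ∈ ∅; common: ∅.
  x = 5: f ≡ 0 at y ∈ ∅; g ≡ 0 at y ∈ {0}; common: ∅.
  x = 6: f ≡ 0 at y ∈ ∅; g ≡ 0 at y ∈ {1}; common: ∅.
  x = 7: f ≡ 0 at y ∈ ∅; g ≡ 0 at y ∈ ∅; common: ∅.
  x = 8: f ≡ 0 at y ∈ ∅; g ≡ 0 at y ∈ ∅; common: ∅.
  x = 9: f ≡ 0 at y ∈ ∅; g ≡ 0 at y ∈ {9, 10}; common: ∅.
  x = 10: f ≡ 0 at y ∈ {0, 1, 2, 3, 4, 5, 6, 7, 8, 9, 10}; g ≡ 0 at y ∈ {1, 9}; common: {1, 9}.
Collecting: common zeros = {(10, 1), (10, 9)}, so the count is 2.
Comparison with the Bézout bound: 2 ≤ 2 = deg(f)·deg(g), as expected for curves with no common component (the bound is attained).


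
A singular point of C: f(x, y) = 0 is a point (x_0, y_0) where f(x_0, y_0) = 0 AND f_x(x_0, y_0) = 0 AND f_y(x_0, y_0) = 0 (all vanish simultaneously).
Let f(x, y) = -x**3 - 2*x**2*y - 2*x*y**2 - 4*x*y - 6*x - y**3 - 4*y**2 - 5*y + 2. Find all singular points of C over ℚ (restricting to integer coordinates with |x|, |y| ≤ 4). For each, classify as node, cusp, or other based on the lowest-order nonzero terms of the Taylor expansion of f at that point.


Singular points: {(2, -3)}; classification: cusp.

Compute partial derivatives:
  f_x = -3*x**2 - 4*x*y - 2*y**2 - 4*y - 6.
  f_y = -2*x**2 - 4*x*y - 4*x - 3*y**2 - 8*y - 5.
Scan x_0 ∈ {−4, ..., 4}. For each x_0, f_y(x_0, y) is a polynomial in y; find its integer roots y ∈ {−4, ..., 4}, then test f_x and f at those candidates.
  x = -4: f_y(-4, y) = -3*y**2 + 8*y - 21; no integer root y with |y| ≤ 4.
  x = -3: f_y(-3, y) = -3*y**2 + 4*y - 11; no integer root y with |y| ≤ 4.
  x = -2: f_y(-2, y) = -3*y**2 - 5; no integer root y with |y| ≤ 4.
  x = -1: f_y(-1, y) = -3*y**2 - 4*y - 3; no integer root y with |y| ≤ 4.
  x = 0: f_y(0, y) = -3*y**2 - 8*y - 5; vanishes at y ∈ {-1}. (0, -1): f_x = -4 ≠ 0.
  x = 1: f_y(1, y) = -3*y**2 - 12*y - 11; no integer root y with |y| ≤ 4.
  x = 2: f_y(2, y) = -3*y**2 - 16*y - 21; vanishes at y ∈ {-3}. (2, -3): f_x = 0, f = 0 — SINGULAR.
  x = 3: f_y(3, y) = -3*y**2 - 20*y - 35; no integer root y with |y| ≤ 4.
  x = 4: f_y(4, y) = -3*y**2 - 24*y - 53; no integer root y with |y| ≤ 4.
Only singular point on the grid: (2, -3).
Classify: substitute x = 2 + u, y = -3 + v and expand: f = -u**3 - 2*u**2*v - 2*u*v**2 - v**3 + v**2.
No constant or linear terms (consistent with a singular point). Quadratic part: v**2. Cubic part: -u**3 - 2*u**2*v - 2*u*v**2 - v**3.
The quadratic part v**2 is a perfect square, so there is a single (double) tangent line v = 0, i.e. y = -3. Restricting the cubic part to that line (v = 0) leaves -u**3 ≠ 0, so f is not divisible by v and the branch is v² ≈ u**3 to lowest order — this is a cusp.
Classification: cusp.


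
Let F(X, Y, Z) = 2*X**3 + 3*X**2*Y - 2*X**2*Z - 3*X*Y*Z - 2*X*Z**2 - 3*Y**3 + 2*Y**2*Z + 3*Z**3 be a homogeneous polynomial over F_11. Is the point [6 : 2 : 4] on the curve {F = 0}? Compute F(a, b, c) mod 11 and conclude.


F(6,2,4) ≡ 4 (mod 11); P is NOT on the curve.

Evaluate F(6, 2, 4) term-by-term (mod 11).
  2*X**3 ↦ 2·216·1·1 = 432
  3*X**2*Y ↦ 3·36·2·1 = 216
  -2*X**2*Z ↦ -2·36·1·4 = -288
  -3*X*Y*Z ↦ -3·6·2·4 = -144
  -2*X*Z**2 ↦ -2·6·1·16 = -192
  -3*Y**3 ↦ -3·1·8·1 = -24
  2*Y**2*Z ↦ 2·1·4·4 = 32
  3*Z**3 ↦ 3·1·1·64 = 192
Sum: F(6, 2, 4) = (432) + (216) + (-288) + (-144) + (-192) + (-24) + (32) + (192) = 224.
Reducing mod 11: 224 ≡ 4 (mod 11).
Since F(a, b, c) ≡ 4 ≠ 0 (mod 11), P does NOT lie on the curve.


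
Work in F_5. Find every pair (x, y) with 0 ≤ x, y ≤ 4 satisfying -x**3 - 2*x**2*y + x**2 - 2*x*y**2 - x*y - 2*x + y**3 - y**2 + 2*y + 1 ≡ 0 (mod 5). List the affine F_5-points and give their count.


Affine F_5-points: {(0, 3), (2, 2), (2, 4), (4, 0)}; count = 4.

For each of the 25 pairs (x, y) ∈ F_5², evaluate f(x, y) mod 5. Record the zeros.
  x = 0: [0↦1, 1↦3, 2↦4, 3↦0, 4↦2]  zeros at y ∈ {3}
  x = 1: [0↦4, 1↦1, 2↦3, 3↦1, 4↦1]  zeros at y ∈ ∅
  x = 2: [0↦3, 1↦1, 2↦0, 3↦1, 4↦0]  zeros at y ∈ {2, 4}
  x = 3: [0↦2, 1↦2, 2↦4, 3↦4, 4↦3]  zeros at y ∈ ∅
  x = 4: [0↦0, 1↦3, 2↦4, 3↦4, 4↦4]  zeros at y ∈ {0}
Collecting zeros: affine points = {(0, 3), (2, 2), (2, 4), (4, 0)}.
Total count |C(F_5)_aff| = 4.


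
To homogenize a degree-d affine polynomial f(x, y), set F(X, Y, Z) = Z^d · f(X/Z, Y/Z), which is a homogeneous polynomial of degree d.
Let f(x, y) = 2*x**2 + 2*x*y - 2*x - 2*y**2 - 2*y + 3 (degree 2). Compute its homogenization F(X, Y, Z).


F(X, Y, Z) = 2*X**2 + 2*X*Y - 2*X*Z - 2*Y**2 - 2*Y*Z + 3*Z**2

deg(f) = 2.
Substitute x = X/Z, y = Y/Z into f, then multiply by Z^2.
  monomial 2·x^2·y^0 ↦ 2·X^2·Y^0·Z^0.
  monomial 2·x^1·y^1 ↦ 2·X^1·Y^1·Z^0.
  monomial -2·x^1·y^0 ↦ -2·X^1·Y^0·Z^1.
  monomial -2·x^0·y^2 ↦ -2·X^0·Y^2·Z^0.
  monomial -2·x^0·y^1 ↦ -2·X^0·Y^1·Z^1.
  monomial 3·x^0·y^0 ↦ 3·X^0·Y^0·Z^2.
Collecting: F(X, Y, Z) = 2*X**2 + 2*X*Y - 2*X*Z - 2*Y**2 - 2*Y*Z + 3*Z**2.


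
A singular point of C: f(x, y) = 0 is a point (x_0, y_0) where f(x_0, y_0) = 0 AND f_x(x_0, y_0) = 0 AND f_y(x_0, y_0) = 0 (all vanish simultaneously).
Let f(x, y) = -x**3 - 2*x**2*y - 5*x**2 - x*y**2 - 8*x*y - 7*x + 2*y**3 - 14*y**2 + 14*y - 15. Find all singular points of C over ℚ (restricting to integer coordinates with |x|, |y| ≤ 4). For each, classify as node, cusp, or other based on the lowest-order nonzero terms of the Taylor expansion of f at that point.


Singular points: {(-3, 2)}; classification: cusp.

Compute partial derivatives:
  f_x = -3*x**2 - 4*x*y - 10*x - y**2 - 8*y - 7.
  f_y = -2*x**2 - 2*x*y - 8*x + 6*y**2 - 28*y + 14.
Scan x_0 ∈ {−4, ..., 4}. For each x_0, f_y(x_0, y) is a polynomial in y; find its integer roots y ∈ {−4, ..., 4}, then test f_x and f at those candidates.
  x = -4: f_y(-4, y) = 6*y**2 - 20*y + 14; vanishes at y ∈ {1}. (-4, 1): f_x = -8 ≠ 0.
  x = -3: f_y(-3, y) = 6*y**2 - 22*y + 20; vanishes at y ∈ {2}. (-3, 2): f_x = 0, f = 0 — SINGULAR.
  x = -2: f_y(-2, y) = 6*y**2 - 24*y + 22; no integer root y with |y| ≤ 4.
  x = -1: f_y(-1, y) = 6*y**2 - 26*y + 20; vanishes at y ∈ {1}. (-1, 1): f_x = -5 ≠ 0.
  x = 0: f_y(0, y) = 6*y**2 - 28*y + 14; no integer root y with |y| ≤ 4.
  x = 1: f_y(1, y) = 6*y**2 - 30*y + 4; no integer root y with |y| ≤ 4.
  x = 2: f_y(2, y) = 6*y**2 - 32*y - 10; no integer root y with |y| ≤ 4.
  x = 3: f_y(3, y) = 6*y**2 - 34*y - 28; no integer root y with |y| ≤ 4.
  x = 4: f_y(4, y) = 6*y**2 - 36*y - 50; no integer root y with |y| ≤ 4.
Only singular point on the grid: (-3, 2).
Classify: substitute x = -3 + u, y = 2 + v and expand: f = -u**3 - 2*u**2*v - u*v**2 + 2*v**3 + v**2.
No constant or linear terms (consistent with a singular point). Quadratic part: v**2. Cubic part: -u**3 - 2*u**2*v - u*v**2 + 2*v**3.
The quadratic part v**2 is a perfect square, so there is a single (double) tangent line v = 0, i.e. y = 2. Restricting the cubic part to that line (v = 0) leaves -u**3 ≠ 0, so f is not divisible by v and the branch is v² ≈ u**3 to lowest order — this is a cusp.
Classification: cusp.
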